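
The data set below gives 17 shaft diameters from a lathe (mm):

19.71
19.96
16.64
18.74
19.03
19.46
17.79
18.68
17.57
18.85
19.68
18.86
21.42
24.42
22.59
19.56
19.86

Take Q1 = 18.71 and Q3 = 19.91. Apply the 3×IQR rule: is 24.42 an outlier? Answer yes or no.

IQR = Q3 − Q1 = 19.91 − 18.71 = 1.20.
Lower fence = Q1 − 3·IQR = 18.71 − 3.60 = 15.11.
Upper fence = Q3 + 3·IQR = 19.91 + 3.60 = 23.51.
24.42 lies above the upper fence.

yes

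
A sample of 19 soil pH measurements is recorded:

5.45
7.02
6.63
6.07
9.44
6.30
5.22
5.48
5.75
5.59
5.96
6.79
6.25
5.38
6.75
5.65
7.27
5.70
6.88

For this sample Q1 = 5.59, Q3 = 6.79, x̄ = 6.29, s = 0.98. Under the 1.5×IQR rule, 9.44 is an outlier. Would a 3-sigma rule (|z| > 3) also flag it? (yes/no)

z = (9.44 − 6.29) / 0.98 = 3.21.
|z| = 3.21 > 3.

yes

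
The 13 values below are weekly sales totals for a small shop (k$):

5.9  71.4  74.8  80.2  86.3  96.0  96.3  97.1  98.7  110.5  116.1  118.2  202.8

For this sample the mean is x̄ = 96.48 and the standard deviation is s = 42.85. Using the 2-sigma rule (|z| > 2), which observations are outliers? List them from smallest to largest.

Cutoffs at x̄ ± 2s: 96.48 ± 2·42.85 = [10.78, 182.18].
5.9: z = -2.11, |z| > 2 → outlier.
202.8: z = 2.48, |z| > 2 → outlier.
Every other value lies within [10.78, 182.18].

5.9, 202.8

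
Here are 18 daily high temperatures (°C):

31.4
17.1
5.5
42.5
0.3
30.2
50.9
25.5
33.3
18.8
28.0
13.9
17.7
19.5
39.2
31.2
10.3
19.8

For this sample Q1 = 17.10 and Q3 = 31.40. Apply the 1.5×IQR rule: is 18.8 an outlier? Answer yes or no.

no

IQR = Q3 − Q1 = 31.40 − 17.10 = 14.30.
Lower fence = Q1 − 1.5·IQR = 17.10 − 21.45 = -4.35.
Upper fence = Q3 + 1.5·IQR = 31.40 + 21.45 = 52.85.
18.8 lies within [-4.35, 52.85].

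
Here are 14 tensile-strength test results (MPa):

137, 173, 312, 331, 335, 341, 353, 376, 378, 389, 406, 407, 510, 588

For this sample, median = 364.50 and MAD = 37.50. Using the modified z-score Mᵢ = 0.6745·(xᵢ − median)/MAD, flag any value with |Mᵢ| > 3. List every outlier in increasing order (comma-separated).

137, 173, 588

|Mᵢ| > 3 ⇔ |xᵢ − 364.50| > 3·37.50/0.6745 = 166.79.
So outliers lie outside [197.71, 531.29].
137: M = -4.09 → outlier.
173: M = -3.44 → outlier.
588: M = 4.02 → outlier.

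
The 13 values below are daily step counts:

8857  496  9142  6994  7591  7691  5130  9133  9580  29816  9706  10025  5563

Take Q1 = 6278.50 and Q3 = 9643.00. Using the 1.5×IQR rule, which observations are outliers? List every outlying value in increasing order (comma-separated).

496, 29816

IQR = Q3 − Q1 = 9643.00 − 6278.50 = 3364.50.
Lower fence = Q1 − 1.5·IQR = 6278.50 − 5046.75 = 1231.75.
Upper fence = Q3 + 1.5·IQR = 9643.00 + 5046.75 = 14689.75.
496 < 1231.75 → outlier.
29816 > 14689.75 → outlier.
All remaining values lie within [1231.75, 14689.75].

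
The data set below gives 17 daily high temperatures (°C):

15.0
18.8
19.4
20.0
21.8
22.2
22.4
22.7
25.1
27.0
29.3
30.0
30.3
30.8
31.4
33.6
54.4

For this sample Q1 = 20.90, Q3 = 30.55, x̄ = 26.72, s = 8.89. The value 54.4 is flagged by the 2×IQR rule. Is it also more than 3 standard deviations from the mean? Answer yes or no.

z = (54.4 − 26.72) / 8.89 = 3.11.
|z| = 3.11 > 3.

yes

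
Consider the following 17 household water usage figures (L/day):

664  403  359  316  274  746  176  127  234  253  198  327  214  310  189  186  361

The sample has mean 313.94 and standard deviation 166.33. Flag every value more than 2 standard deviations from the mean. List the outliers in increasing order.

Cutoffs at x̄ ± 2s: 313.94 ± 2·166.33 = [-18.72, 646.60].
664: z = 2.10, |z| > 2 → outlier.
746: z = 2.60, |z| > 2 → outlier.
Every other value lies within [-18.72, 646.60].

664, 746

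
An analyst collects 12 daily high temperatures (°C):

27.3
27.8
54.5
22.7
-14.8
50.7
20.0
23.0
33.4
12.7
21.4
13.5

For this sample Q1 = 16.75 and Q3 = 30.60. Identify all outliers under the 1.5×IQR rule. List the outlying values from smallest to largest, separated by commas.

IQR = Q3 − Q1 = 30.60 − 16.75 = 13.85.
Lower fence = Q1 − 1.5·IQR = 16.75 − 20.775 = -4.025.
Upper fence = Q3 + 1.5·IQR = 30.60 + 20.775 = 51.375.
-14.8 < -4.025 → outlier.
54.5 > 51.375 → outlier.
All remaining values lie within [-4.025, 51.375].

-14.8, 54.5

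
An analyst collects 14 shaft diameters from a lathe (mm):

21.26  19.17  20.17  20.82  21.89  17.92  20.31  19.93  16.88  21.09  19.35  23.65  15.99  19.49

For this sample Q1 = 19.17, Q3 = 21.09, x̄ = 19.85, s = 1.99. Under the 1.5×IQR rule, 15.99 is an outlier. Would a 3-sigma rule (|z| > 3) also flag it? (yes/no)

z = (15.99 − 19.85) / 1.99 = -1.94.
|z| = 1.94 ≤ 3.

no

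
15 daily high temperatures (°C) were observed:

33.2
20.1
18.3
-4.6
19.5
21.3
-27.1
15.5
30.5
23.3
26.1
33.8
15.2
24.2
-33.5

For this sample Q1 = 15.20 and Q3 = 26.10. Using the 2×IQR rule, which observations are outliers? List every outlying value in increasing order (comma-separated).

-33.5, -27.1

IQR = Q3 − Q1 = 26.10 − 15.20 = 10.90.
Lower fence = Q1 − 2·IQR = 15.20 − 21.80 = -6.60.
Upper fence = Q3 + 2·IQR = 26.10 + 21.80 = 47.90.
-33.5 < -6.60 → outlier.
-27.1 < -6.60 → outlier.
All remaining values lie within [-6.60, 47.90].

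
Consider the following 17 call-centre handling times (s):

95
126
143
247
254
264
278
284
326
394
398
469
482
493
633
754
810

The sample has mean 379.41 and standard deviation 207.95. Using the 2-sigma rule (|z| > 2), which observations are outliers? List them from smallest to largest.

Cutoffs at x̄ ± 2s: 379.41 ± 2·207.95 = [-36.49, 795.31].
810: z = 2.07, |z| > 2 → outlier.
Every other value lies within [-36.49, 795.31].

810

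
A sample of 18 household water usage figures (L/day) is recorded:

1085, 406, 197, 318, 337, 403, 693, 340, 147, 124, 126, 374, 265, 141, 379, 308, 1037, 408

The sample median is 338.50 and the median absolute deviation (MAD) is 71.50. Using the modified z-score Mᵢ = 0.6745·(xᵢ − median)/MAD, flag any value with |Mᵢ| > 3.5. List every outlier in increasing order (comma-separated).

|Mᵢ| > 3.5 ⇔ |xᵢ − 338.50| > 3.5·71.50/0.6745 = 371.02.
So outliers lie outside [-32.52, 709.52].
1037: M = 6.59 → outlier.
1085: M = 7.04 → outlier.

1037, 1085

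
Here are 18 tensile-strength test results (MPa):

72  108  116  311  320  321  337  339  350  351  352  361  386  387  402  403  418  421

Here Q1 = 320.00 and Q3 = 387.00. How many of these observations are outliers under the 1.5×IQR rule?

IQR = 67.00; fences at 320.00 − 100.50 = 219.50 and 387.00 + 100.50 = 487.50.
Outside the cutoffs: 72, 108, 116.

3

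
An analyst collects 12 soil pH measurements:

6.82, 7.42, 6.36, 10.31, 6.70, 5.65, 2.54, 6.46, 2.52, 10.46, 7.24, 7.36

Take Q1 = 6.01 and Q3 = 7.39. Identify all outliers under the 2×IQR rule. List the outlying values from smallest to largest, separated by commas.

IQR = Q3 − Q1 = 7.39 − 6.01 = 1.38.
Lower fence = Q1 − 2·IQR = 6.01 − 2.76 = 3.25.
Upper fence = Q3 + 2·IQR = 7.39 + 2.76 = 10.15.
2.52 < 3.25 → outlier.
2.54 < 3.25 → outlier.
10.31 > 10.15 → outlier.
10.46 > 10.15 → outlier.
All remaining values lie within [3.25, 10.15].

2.52, 2.54, 10.31, 10.46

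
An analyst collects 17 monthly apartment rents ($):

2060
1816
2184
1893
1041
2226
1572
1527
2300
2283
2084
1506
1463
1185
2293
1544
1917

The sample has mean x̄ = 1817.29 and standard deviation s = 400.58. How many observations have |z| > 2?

0

Cutoffs: x̄ ± 2s = [1016.13, 2618.45].
Every value lies within the cutoffs.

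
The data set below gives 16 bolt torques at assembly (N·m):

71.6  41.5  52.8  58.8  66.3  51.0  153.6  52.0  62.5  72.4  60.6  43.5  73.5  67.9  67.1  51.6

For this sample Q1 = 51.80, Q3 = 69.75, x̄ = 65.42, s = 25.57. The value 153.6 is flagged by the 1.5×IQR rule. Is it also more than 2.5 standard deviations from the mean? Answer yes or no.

yes

z = (153.6 − 65.42) / 25.57 = 3.45.
|z| = 3.45 > 2.5.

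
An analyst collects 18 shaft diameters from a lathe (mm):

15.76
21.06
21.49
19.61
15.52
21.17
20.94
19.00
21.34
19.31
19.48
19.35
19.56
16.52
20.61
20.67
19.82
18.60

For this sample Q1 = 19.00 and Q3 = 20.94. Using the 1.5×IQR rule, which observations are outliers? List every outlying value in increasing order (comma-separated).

IQR = Q3 − Q1 = 20.94 − 19.00 = 1.94.
Lower fence = Q1 − 1.5·IQR = 19.00 − 2.91 = 16.09.
Upper fence = Q3 + 1.5·IQR = 20.94 + 2.91 = 23.85.
15.52 < 16.09 → outlier.
15.76 < 16.09 → outlier.
All remaining values lie within [16.09, 23.85].

15.52, 15.76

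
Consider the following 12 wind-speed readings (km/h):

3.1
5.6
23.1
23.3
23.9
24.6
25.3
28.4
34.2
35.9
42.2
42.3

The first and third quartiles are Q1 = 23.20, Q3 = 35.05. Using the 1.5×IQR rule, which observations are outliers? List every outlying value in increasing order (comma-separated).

3.1

IQR = Q3 − Q1 = 35.05 − 23.20 = 11.85.
Lower fence = Q1 − 1.5·IQR = 23.20 − 17.775 = 5.425.
Upper fence = Q3 + 1.5·IQR = 35.05 + 17.775 = 52.825.
3.1 < 5.425 → outlier.
All remaining values lie within [5.425, 52.825].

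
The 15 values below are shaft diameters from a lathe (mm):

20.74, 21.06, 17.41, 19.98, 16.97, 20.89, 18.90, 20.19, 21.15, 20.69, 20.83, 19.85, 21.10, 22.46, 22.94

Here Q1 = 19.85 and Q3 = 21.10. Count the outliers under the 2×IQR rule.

1

IQR = 1.25; fences at 19.85 − 2.50 = 17.35 and 21.10 + 2.50 = 23.60.
Outside the cutoffs: 16.97.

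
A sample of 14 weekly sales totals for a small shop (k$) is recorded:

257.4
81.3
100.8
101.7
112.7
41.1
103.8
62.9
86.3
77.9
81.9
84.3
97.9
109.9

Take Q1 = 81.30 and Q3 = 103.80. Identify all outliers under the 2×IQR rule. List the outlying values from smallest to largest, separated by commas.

257.4

IQR = Q3 − Q1 = 103.80 − 81.30 = 22.50.
Lower fence = Q1 − 2·IQR = 81.30 − 45.00 = 36.30.
Upper fence = Q3 + 2·IQR = 103.80 + 45.00 = 148.80.
257.4 > 148.80 → outlier.
All remaining values lie within [36.30, 148.80].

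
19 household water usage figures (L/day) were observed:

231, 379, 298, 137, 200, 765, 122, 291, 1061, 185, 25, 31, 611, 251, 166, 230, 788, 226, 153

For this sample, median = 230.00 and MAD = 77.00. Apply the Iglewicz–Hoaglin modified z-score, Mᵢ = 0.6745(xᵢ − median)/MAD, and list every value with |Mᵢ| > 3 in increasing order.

|Mᵢ| > 3 ⇔ |xᵢ − 230.00| > 3·77.00/0.6745 = 342.48.
So outliers lie outside [-112.48, 572.48].
611: M = 3.34 → outlier.
765: M = 4.69 → outlier.
788: M = 4.89 → outlier.
1061: M = 7.28 → outlier.

611, 765, 788, 1061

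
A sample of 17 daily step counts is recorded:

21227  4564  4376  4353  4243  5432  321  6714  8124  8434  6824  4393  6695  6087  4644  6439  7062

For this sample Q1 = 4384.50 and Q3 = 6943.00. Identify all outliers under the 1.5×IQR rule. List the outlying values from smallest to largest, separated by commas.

321, 21227

IQR = Q3 − Q1 = 6943.00 − 4384.50 = 2558.50.
Lower fence = Q1 − 1.5·IQR = 4384.50 − 3837.75 = 546.75.
Upper fence = Q3 + 1.5·IQR = 6943.00 + 3837.75 = 10780.75.
321 < 546.75 → outlier.
21227 > 10780.75 → outlier.
All remaining values lie within [546.75, 10780.75].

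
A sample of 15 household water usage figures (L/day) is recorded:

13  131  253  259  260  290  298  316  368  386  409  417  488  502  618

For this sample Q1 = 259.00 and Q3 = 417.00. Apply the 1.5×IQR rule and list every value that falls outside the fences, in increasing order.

13

IQR = Q3 − Q1 = 417.00 − 259.00 = 158.00.
Lower fence = Q1 − 1.5·IQR = 259.00 − 237.00 = 22.00.
Upper fence = Q3 + 1.5·IQR = 417.00 + 237.00 = 654.00.
13 < 22.00 → outlier.
All remaining values lie within [22.00, 654.00].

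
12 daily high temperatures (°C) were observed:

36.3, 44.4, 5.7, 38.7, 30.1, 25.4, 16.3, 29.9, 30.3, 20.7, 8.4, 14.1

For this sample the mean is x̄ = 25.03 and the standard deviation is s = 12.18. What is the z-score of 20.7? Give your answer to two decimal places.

z = (20.7 − 25.03) / 12.18 = -0.36.

-0.36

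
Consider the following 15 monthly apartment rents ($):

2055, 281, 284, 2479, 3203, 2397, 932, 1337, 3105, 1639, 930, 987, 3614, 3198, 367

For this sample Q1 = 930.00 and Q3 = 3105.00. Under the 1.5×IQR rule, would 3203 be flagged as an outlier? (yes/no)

no

IQR = Q3 − Q1 = 3105.00 − 930.00 = 2175.00.
Lower fence = Q1 − 1.5·IQR = 930.00 − 3262.50 = -2332.50.
Upper fence = Q3 + 1.5·IQR = 3105.00 + 3262.50 = 6367.50.
3203 lies within [-2332.50, 6367.50].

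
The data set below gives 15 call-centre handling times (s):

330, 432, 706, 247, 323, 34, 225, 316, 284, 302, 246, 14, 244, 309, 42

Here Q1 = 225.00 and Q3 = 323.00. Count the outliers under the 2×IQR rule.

IQR = 98.00; fences at 225.00 − 196.00 = 29.00 and 323.00 + 196.00 = 519.00.
Outside the cutoffs: 14, 706.

2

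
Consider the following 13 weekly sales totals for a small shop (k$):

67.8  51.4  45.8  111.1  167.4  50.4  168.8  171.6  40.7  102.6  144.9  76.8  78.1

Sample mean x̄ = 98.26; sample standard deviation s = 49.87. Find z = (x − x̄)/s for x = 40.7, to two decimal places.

z = (40.7 − 98.26) / 49.87 = -1.15.

-1.15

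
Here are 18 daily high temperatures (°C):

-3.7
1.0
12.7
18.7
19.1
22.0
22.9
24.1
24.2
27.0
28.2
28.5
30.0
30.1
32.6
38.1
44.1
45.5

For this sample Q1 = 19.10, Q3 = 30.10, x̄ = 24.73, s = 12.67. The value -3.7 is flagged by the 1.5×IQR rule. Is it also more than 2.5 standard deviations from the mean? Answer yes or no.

z = (-3.7 − 24.73) / 12.67 = -2.24.
|z| = 2.24 ≤ 2.5.

no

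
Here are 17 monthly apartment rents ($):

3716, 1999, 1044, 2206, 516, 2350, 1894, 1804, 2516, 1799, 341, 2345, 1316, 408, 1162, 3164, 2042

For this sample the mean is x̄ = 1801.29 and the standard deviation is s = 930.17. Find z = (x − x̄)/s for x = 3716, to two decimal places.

2.06

z = (3716 − 1801.29) / 930.17 = 2.06.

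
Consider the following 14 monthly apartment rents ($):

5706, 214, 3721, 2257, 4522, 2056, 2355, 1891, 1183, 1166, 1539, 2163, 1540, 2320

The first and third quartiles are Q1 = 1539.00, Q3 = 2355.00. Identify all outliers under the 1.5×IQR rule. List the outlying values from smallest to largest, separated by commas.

IQR = Q3 − Q1 = 2355.00 − 1539.00 = 816.00.
Lower fence = Q1 − 1.5·IQR = 1539.00 − 1224.00 = 315.00.
Upper fence = Q3 + 1.5·IQR = 2355.00 + 1224.00 = 3579.00.
214 < 315.00 → outlier.
3721 > 3579.00 → outlier.
4522 > 3579.00 → outlier.
5706 > 3579.00 → outlier.
All remaining values lie within [315.00, 3579.00].

214, 3721, 4522, 5706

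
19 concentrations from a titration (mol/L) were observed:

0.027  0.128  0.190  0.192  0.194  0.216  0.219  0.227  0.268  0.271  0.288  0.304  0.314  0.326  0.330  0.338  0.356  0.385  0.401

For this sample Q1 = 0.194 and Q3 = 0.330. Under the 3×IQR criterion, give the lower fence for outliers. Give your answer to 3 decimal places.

-0.214

IQR = Q3 − Q1 = 0.330 − 0.194 = 0.136.
Lower fence = Q1 − 3·IQR = 0.194 − 0.408 = -0.214.
Upper fence = Q3 + 3·IQR = 0.330 + 0.408 = 0.738.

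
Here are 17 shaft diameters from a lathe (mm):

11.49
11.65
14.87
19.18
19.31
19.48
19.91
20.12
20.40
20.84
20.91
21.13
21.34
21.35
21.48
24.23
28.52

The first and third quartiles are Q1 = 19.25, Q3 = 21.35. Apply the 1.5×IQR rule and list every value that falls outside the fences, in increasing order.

11.49, 11.65, 14.87, 28.52

IQR = Q3 − Q1 = 21.35 − 19.25 = 2.10.
Lower fence = Q1 − 1.5·IQR = 19.25 − 3.15 = 16.10.
Upper fence = Q3 + 1.5·IQR = 21.35 + 3.15 = 24.50.
11.49 < 16.10 → outlier.
11.65 < 16.10 → outlier.
14.87 < 16.10 → outlier.
28.52 > 24.50 → outlier.
All remaining values lie within [16.10, 24.50].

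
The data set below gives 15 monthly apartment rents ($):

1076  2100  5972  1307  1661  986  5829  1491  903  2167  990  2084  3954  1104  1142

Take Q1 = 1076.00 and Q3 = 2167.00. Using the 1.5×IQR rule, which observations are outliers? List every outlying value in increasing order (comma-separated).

3954, 5829, 5972

IQR = Q3 − Q1 = 2167.00 − 1076.00 = 1091.00.
Lower fence = Q1 − 1.5·IQR = 1076.00 − 1636.50 = -560.50.
Upper fence = Q3 + 1.5·IQR = 2167.00 + 1636.50 = 3803.50.
3954 > 3803.50 → outlier.
5829 > 3803.50 → outlier.
5972 > 3803.50 → outlier.
All remaining values lie within [-560.50, 3803.50].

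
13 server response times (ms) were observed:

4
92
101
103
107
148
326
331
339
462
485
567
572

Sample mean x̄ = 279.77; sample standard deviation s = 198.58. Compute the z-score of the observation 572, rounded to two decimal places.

1.47

z = (572 − 279.77) / 198.58 = 1.47.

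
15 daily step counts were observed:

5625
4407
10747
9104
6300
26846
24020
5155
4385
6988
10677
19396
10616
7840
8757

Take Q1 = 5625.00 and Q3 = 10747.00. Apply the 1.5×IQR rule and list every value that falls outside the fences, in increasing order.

19396, 24020, 26846

IQR = Q3 − Q1 = 10747.00 − 5625.00 = 5122.00.
Lower fence = Q1 − 1.5·IQR = 5625.00 − 7683.00 = -2058.00.
Upper fence = Q3 + 1.5·IQR = 10747.00 + 7683.00 = 18430.00.
19396 > 18430.00 → outlier.
24020 > 18430.00 → outlier.
26846 > 18430.00 → outlier.
All remaining values lie within [-2058.00, 18430.00].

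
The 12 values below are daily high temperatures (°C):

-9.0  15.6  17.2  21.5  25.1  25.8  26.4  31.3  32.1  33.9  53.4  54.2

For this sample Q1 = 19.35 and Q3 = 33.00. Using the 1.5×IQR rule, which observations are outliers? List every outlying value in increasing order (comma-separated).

IQR = Q3 − Q1 = 33.00 − 19.35 = 13.65.
Lower fence = Q1 − 1.5·IQR = 19.35 − 20.475 = -1.125.
Upper fence = Q3 + 1.5·IQR = 33.00 + 20.475 = 53.475.
-9.0 < -1.125 → outlier.
54.2 > 53.475 → outlier.
All remaining values lie within [-1.125, 53.475].

-9.0, 54.2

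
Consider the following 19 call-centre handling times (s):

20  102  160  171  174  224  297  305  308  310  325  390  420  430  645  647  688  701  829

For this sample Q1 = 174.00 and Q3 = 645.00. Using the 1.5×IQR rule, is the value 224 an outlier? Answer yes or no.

no

IQR = Q3 − Q1 = 645.00 − 174.00 = 471.00.
Lower fence = Q1 − 1.5·IQR = 174.00 − 706.50 = -532.50.
Upper fence = Q3 + 1.5·IQR = 645.00 + 706.50 = 1351.50.
224 lies within [-532.50, 1351.50].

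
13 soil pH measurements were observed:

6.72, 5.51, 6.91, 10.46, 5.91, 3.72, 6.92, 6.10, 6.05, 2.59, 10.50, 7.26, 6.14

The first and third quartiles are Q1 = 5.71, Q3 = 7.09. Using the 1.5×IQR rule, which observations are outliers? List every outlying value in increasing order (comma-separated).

2.59, 10.46, 10.50

IQR = Q3 − Q1 = 7.09 − 5.71 = 1.38.
Lower fence = Q1 − 1.5·IQR = 5.71 − 2.07 = 3.64.
Upper fence = Q3 + 1.5·IQR = 7.09 + 2.07 = 9.16.
2.59 < 3.64 → outlier.
10.46 > 9.16 → outlier.
10.50 > 9.16 → outlier.
All remaining values lie within [3.64, 9.16].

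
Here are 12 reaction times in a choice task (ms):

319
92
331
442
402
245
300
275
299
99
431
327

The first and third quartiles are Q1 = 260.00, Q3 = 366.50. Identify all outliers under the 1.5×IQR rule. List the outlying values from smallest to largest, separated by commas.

92, 99

IQR = Q3 − Q1 = 366.50 − 260.00 = 106.50.
Lower fence = Q1 − 1.5·IQR = 260.00 − 159.75 = 100.25.
Upper fence = Q3 + 1.5·IQR = 366.50 + 159.75 = 526.25.
92 < 100.25 → outlier.
99 < 100.25 → outlier.
All remaining values lie within [100.25, 526.25].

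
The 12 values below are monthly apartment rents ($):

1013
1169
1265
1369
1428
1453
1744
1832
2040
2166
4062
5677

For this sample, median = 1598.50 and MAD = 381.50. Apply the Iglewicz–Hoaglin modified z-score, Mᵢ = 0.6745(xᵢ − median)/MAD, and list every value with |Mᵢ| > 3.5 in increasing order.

4062, 5677

|Mᵢ| > 3.5 ⇔ |xᵢ − 1598.50| > 3.5·381.50/0.6745 = 1979.61.
So outliers lie outside [-381.11, 3578.11].
4062: M = 4.36 → outlier.
5677: M = 7.21 → outlier.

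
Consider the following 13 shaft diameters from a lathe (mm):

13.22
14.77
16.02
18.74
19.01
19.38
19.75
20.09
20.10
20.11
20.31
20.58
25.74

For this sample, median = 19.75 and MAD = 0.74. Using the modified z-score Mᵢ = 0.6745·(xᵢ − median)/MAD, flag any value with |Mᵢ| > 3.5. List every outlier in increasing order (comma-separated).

|Mᵢ| > 3.5 ⇔ |xᵢ − 19.75| > 3.5·0.74/0.6745 = 3.84.
So outliers lie outside [15.91, 23.59].
13.22: M = -5.95 → outlier.
14.77: M = -4.54 → outlier.
25.74: M = 5.46 → outlier.

13.22, 14.77, 25.74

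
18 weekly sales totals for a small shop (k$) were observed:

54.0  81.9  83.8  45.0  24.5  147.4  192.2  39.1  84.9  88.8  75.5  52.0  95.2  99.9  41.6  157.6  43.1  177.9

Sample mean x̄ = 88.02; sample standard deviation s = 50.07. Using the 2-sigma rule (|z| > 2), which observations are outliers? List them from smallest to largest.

192.2

Cutoffs at x̄ ± 2s: 88.02 ± 2·50.07 = [-12.12, 188.16].
192.2: z = 2.08, |z| > 2 → outlier.
Every other value lies within [-12.12, 188.16].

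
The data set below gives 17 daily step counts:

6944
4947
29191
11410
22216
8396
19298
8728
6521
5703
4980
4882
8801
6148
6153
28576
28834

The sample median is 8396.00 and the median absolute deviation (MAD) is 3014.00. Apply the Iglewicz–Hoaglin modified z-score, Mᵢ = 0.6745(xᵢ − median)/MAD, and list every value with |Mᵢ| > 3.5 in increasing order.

28576, 28834, 29191

|Mᵢ| > 3.5 ⇔ |xᵢ − 8396.00| > 3.5·3014.00/0.6745 = 15639.73.
So outliers lie outside [-7243.73, 24035.73].
28576: M = 4.52 → outlier.
28834: M = 4.57 → outlier.
29191: M = 4.65 → outlier.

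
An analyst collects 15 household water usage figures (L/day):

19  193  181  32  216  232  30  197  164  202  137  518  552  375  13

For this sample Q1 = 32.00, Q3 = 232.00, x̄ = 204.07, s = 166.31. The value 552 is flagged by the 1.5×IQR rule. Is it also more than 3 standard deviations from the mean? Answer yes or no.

no

z = (552 − 204.07) / 166.31 = 2.09.
|z| = 2.09 ≤ 3.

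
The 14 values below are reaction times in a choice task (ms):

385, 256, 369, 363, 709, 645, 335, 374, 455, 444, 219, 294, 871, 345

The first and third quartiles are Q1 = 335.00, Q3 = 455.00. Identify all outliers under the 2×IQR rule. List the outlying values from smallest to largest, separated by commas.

IQR = Q3 − Q1 = 455.00 − 335.00 = 120.00.
Lower fence = Q1 − 2·IQR = 335.00 − 240.00 = 95.00.
Upper fence = Q3 + 2·IQR = 455.00 + 240.00 = 695.00.
709 > 695.00 → outlier.
871 > 695.00 → outlier.
All remaining values lie within [95.00, 695.00].

709, 871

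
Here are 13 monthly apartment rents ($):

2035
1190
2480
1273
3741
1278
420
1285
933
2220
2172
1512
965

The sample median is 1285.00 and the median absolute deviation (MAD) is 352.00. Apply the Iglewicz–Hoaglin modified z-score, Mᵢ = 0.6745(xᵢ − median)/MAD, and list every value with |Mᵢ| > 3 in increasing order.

3741

|Mᵢ| > 3 ⇔ |xᵢ − 1285.00| > 3·352.00/0.6745 = 1565.60.
So outliers lie outside [-280.60, 2850.60].
3741: M = 4.71 → outlier.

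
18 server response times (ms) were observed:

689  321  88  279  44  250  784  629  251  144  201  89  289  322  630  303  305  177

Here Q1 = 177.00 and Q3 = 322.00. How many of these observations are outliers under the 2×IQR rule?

4

IQR = 145.00; fences at 177.00 − 290.00 = -113.00 and 322.00 + 290.00 = 612.00.
Outside the cutoffs: 629, 630, 689, 784.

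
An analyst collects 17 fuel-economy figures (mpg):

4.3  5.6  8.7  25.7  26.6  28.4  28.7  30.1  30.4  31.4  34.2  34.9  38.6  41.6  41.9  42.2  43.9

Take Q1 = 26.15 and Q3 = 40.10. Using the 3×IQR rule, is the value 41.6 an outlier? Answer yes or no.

IQR = Q3 − Q1 = 40.10 − 26.15 = 13.95.
Lower fence = Q1 − 3·IQR = 26.15 − 41.85 = -15.70.
Upper fence = Q3 + 3·IQR = 40.10 + 41.85 = 81.95.
41.6 lies within [-15.70, 81.95].

no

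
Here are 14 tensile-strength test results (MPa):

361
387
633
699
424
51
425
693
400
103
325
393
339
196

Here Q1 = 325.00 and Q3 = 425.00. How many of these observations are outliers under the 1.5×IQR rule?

5

IQR = 100.00; fences at 325.00 − 150.00 = 175.00 and 425.00 + 150.00 = 575.00.
Outside the cutoffs: 51, 103, 633, 693, 699.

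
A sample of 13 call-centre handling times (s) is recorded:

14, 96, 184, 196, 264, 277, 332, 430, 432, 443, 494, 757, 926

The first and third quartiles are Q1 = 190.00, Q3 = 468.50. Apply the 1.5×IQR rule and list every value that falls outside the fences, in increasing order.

IQR = Q3 − Q1 = 468.50 − 190.00 = 278.50.
Lower fence = Q1 − 1.5·IQR = 190.00 − 417.75 = -227.75.
Upper fence = Q3 + 1.5·IQR = 468.50 + 417.75 = 886.25.
926 > 886.25 → outlier.
All remaining values lie within [-227.75, 886.25].

926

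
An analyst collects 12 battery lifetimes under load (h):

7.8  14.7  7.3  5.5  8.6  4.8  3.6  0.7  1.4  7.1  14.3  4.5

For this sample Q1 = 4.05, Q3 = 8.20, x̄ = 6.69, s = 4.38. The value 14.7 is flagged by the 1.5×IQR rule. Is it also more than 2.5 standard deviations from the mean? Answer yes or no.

no

z = (14.7 − 6.69) / 4.38 = 1.83.
|z| = 1.83 ≤ 2.5.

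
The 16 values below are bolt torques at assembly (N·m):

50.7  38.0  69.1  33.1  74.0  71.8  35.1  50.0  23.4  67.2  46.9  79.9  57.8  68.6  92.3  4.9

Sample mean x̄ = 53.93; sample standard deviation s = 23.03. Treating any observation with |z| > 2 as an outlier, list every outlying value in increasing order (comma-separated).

Cutoffs at x̄ ± 2s: 53.93 ± 2·23.03 = [7.87, 99.99].
4.9: z = -2.13, |z| > 2 → outlier.
Every other value lies within [7.87, 99.99].

4.9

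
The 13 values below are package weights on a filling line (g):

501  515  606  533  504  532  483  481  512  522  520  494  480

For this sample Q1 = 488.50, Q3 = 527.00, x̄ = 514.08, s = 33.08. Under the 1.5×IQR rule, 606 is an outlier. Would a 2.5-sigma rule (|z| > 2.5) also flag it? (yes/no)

yes

z = (606 − 514.08) / 33.08 = 2.78.
|z| = 2.78 > 2.5.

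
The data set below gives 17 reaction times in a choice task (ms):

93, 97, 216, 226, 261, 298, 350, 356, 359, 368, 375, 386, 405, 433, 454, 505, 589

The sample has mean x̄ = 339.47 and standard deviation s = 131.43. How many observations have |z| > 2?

0

Cutoffs: x̄ ± 2s = [76.61, 602.33].
Every value lies within the cutoffs.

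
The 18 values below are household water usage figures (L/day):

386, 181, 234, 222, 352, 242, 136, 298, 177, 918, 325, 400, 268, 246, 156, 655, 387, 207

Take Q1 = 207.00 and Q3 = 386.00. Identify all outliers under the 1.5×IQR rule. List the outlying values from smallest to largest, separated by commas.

IQR = Q3 − Q1 = 386.00 − 207.00 = 179.00.
Lower fence = Q1 − 1.5·IQR = 207.00 − 268.50 = -61.50.
Upper fence = Q3 + 1.5·IQR = 386.00 + 268.50 = 654.50.
655 > 654.50 → outlier.
918 > 654.50 → outlier.
All remaining values lie within [-61.50, 654.50].

655, 918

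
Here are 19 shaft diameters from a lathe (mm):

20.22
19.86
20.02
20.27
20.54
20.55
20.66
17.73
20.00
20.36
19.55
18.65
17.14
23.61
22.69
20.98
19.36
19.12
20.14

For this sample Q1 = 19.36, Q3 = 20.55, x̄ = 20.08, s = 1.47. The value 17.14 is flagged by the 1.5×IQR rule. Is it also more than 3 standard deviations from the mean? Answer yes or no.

z = (17.14 − 20.08) / 1.47 = -2.00.
|z| = 2.00 ≤ 3.

no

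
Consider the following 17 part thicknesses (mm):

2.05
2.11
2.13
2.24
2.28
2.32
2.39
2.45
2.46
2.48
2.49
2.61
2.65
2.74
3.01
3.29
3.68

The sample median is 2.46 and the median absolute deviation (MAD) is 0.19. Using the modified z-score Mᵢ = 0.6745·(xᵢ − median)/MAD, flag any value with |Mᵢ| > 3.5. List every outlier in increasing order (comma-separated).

3.68

|Mᵢ| > 3.5 ⇔ |xᵢ − 2.46| > 3.5·0.19/0.6745 = 0.99.
So outliers lie outside [1.47, 3.45].
3.68: M = 4.33 → outlier.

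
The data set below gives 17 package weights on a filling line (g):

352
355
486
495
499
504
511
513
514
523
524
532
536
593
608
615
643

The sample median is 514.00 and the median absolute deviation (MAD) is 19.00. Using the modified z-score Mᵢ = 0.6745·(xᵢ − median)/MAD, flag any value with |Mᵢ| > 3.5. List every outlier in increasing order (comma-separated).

|Mᵢ| > 3.5 ⇔ |xᵢ − 514.00| > 3.5·19.00/0.6745 = 98.59.
So outliers lie outside [415.41, 612.59].
352: M = -5.75 → outlier.
355: M = -5.64 → outlier.
615: M = 3.59 → outlier.
643: M = 4.58 → outlier.

352, 355, 615, 643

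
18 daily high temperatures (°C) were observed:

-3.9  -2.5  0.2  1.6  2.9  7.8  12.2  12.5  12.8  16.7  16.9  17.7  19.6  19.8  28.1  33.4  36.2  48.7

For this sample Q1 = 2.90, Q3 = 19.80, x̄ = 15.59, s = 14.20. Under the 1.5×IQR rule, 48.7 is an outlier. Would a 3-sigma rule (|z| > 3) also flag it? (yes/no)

z = (48.7 − 15.59) / 14.20 = 2.33.
|z| = 2.33 ≤ 3.

no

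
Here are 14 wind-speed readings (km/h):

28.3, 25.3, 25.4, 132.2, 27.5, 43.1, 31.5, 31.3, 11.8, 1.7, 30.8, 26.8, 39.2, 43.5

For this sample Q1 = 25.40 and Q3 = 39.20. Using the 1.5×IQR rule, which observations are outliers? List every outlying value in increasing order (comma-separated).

1.7, 132.2

IQR = Q3 − Q1 = 39.20 − 25.40 = 13.80.
Lower fence = Q1 − 1.5·IQR = 25.40 − 20.70 = 4.70.
Upper fence = Q3 + 1.5·IQR = 39.20 + 20.70 = 59.90.
1.7 < 4.70 → outlier.
132.2 > 59.90 → outlier.
All remaining values lie within [4.70, 59.90].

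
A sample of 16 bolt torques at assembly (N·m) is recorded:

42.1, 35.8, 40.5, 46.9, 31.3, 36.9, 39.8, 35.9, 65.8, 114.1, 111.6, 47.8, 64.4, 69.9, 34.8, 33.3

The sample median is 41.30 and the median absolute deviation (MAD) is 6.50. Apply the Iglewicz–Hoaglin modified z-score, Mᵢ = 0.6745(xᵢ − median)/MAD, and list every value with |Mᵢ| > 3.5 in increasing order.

111.6, 114.1

|Mᵢ| > 3.5 ⇔ |xᵢ − 41.30| > 3.5·6.50/0.6745 = 33.73.
So outliers lie outside [7.57, 75.03].
111.6: M = 7.29 → outlier.
114.1: M = 7.55 → outlier.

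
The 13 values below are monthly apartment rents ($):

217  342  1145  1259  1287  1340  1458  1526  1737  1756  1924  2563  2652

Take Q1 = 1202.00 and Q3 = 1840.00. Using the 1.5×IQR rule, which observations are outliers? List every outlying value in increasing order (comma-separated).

IQR = Q3 − Q1 = 1840.00 − 1202.00 = 638.00.
Lower fence = Q1 − 1.5·IQR = 1202.00 − 957.00 = 245.00.
Upper fence = Q3 + 1.5·IQR = 1840.00 + 957.00 = 2797.00.
217 < 245.00 → outlier.
All remaining values lie within [245.00, 2797.00].

217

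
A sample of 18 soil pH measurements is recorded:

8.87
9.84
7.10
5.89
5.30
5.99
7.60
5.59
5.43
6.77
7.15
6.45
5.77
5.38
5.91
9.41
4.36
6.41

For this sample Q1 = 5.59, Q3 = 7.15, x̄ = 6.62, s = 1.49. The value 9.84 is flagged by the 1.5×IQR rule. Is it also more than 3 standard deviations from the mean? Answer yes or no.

no

z = (9.84 − 6.62) / 1.49 = 2.16.
|z| = 2.16 ≤ 3.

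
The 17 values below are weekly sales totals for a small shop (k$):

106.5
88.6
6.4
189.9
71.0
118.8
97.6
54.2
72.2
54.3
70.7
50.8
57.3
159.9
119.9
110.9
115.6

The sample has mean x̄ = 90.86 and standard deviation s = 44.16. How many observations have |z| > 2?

1

Cutoffs: x̄ ± 2s = [2.54, 179.18].
Outside the cutoffs: 189.9.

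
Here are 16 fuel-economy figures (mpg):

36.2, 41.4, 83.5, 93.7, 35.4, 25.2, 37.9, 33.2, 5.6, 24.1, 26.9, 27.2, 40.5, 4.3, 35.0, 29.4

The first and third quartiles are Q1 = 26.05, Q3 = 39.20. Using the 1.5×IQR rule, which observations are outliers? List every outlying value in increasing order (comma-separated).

4.3, 5.6, 83.5, 93.7

IQR = Q3 − Q1 = 39.20 − 26.05 = 13.15.
Lower fence = Q1 − 1.5·IQR = 26.05 − 19.725 = 6.325.
Upper fence = Q3 + 1.5·IQR = 39.20 + 19.725 = 58.925.
4.3 < 6.325 → outlier.
5.6 < 6.325 → outlier.
83.5 > 58.925 → outlier.
93.7 > 58.925 → outlier.
All remaining values lie within [6.325, 58.925].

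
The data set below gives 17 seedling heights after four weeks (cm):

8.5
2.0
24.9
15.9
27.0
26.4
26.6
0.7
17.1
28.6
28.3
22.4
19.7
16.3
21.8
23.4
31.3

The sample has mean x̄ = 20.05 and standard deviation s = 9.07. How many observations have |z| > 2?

Cutoffs: x̄ ± 2s = [1.91, 38.19].
Outside the cutoffs: 0.7.

1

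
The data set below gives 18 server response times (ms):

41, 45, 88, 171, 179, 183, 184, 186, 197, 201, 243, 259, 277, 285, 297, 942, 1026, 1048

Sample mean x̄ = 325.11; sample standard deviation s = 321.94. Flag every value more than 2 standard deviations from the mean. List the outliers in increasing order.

1026, 1048

Cutoffs at x̄ ± 2s: 325.11 ± 2·321.94 = [-318.77, 968.99].
1026: z = 2.18, |z| > 2 → outlier.
1048: z = 2.25, |z| > 2 → outlier.
Every other value lies within [-318.77, 968.99].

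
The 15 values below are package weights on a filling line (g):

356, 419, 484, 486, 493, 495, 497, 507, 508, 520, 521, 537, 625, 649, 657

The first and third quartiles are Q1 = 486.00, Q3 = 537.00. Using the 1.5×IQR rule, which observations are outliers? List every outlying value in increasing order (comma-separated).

IQR = Q3 − Q1 = 537.00 − 486.00 = 51.00.
Lower fence = Q1 − 1.5·IQR = 486.00 − 76.50 = 409.50.
Upper fence = Q3 + 1.5·IQR = 537.00 + 76.50 = 613.50.
356 < 409.50 → outlier.
625 > 613.50 → outlier.
649 > 613.50 → outlier.
657 > 613.50 → outlier.
All remaining values lie within [409.50, 613.50].

356, 625, 649, 657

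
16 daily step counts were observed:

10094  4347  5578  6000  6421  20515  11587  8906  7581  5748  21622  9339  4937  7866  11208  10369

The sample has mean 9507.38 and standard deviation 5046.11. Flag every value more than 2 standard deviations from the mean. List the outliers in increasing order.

20515, 21622

Cutoffs at x̄ ± 2s: 9507.38 ± 2·5046.11 = [-584.84, 19599.60].
20515: z = 2.18, |z| > 2 → outlier.
21622: z = 2.40, |z| > 2 → outlier.
Every other value lies within [-584.84, 19599.60].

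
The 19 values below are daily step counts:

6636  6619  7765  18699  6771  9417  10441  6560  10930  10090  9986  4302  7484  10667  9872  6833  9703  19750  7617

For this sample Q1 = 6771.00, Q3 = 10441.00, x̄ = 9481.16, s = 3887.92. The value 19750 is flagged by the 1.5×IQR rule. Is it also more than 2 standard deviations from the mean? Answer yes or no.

z = (19750 − 9481.16) / 3887.92 = 2.64.
|z| = 2.64 > 2.

yes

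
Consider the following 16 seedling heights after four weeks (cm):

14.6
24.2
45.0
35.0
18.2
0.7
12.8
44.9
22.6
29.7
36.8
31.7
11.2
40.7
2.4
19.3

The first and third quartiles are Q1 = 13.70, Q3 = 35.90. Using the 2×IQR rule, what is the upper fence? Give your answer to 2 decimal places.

IQR = Q3 − Q1 = 35.90 − 13.70 = 22.20.
Lower fence = Q1 − 2·IQR = 13.70 − 44.40 = -30.70.
Upper fence = Q3 + 2·IQR = 35.90 + 44.40 = 80.30.

80.30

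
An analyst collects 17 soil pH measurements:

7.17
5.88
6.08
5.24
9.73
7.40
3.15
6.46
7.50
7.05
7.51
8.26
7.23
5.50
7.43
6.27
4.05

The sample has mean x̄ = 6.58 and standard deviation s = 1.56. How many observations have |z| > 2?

Cutoffs: x̄ ± 2s = [3.46, 9.70].
Outside the cutoffs: 3.15, 9.73.

2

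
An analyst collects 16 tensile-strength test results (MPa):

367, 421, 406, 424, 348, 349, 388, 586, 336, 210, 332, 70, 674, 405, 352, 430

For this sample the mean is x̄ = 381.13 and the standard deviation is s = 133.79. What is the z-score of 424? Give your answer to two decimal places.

0.32

z = (424 − 381.13) / 133.79 = 0.32.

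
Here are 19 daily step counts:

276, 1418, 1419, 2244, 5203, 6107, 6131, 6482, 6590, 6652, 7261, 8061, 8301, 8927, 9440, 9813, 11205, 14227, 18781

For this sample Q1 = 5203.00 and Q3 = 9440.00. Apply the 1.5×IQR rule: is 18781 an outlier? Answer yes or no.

IQR = Q3 − Q1 = 9440.00 − 5203.00 = 4237.00.
Lower fence = Q1 − 1.5·IQR = 5203.00 − 6355.50 = -1152.50.
Upper fence = Q3 + 1.5·IQR = 9440.00 + 6355.50 = 15795.50.
18781 lies above the upper fence.

yes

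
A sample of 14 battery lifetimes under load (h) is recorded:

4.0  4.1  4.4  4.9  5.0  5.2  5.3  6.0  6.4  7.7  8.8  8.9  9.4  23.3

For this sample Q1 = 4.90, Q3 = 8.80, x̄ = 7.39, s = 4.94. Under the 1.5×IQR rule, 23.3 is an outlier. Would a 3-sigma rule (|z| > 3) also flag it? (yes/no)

z = (23.3 − 7.39) / 4.94 = 3.22.
|z| = 3.22 > 3.

yes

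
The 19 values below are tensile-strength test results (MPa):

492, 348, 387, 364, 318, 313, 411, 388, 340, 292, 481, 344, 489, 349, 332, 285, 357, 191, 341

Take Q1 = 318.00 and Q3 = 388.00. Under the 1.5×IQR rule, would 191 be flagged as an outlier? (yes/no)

yes

IQR = Q3 − Q1 = 388.00 − 318.00 = 70.00.
Lower fence = Q1 − 1.5·IQR = 318.00 − 105.00 = 213.00.
Upper fence = Q3 + 1.5·IQR = 388.00 + 105.00 = 493.00.
191 lies below the lower fence.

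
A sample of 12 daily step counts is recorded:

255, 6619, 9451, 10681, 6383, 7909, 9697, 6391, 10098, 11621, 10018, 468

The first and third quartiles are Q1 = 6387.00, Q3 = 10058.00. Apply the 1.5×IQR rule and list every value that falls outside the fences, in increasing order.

255, 468

IQR = Q3 − Q1 = 10058.00 − 6387.00 = 3671.00.
Lower fence = Q1 − 1.5·IQR = 6387.00 − 5506.50 = 880.50.
Upper fence = Q3 + 1.5·IQR = 10058.00 + 5506.50 = 15564.50.
255 < 880.50 → outlier.
468 < 880.50 → outlier.
All remaining values lie within [880.50, 15564.50].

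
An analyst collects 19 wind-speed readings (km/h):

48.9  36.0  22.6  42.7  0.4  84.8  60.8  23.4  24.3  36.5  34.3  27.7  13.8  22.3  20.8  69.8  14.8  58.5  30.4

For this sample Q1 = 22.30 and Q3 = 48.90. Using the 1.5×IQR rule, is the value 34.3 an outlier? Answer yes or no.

IQR = Q3 − Q1 = 48.90 − 22.30 = 26.60.
Lower fence = Q1 − 1.5·IQR = 22.30 − 39.90 = -17.60.
Upper fence = Q3 + 1.5·IQR = 48.90 + 39.90 = 88.80.
34.3 lies within [-17.60, 88.80].

no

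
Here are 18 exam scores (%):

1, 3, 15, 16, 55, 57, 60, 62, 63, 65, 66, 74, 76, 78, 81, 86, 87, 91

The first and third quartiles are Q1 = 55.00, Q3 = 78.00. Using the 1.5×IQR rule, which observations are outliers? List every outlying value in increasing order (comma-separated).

1, 3, 15, 16

IQR = Q3 − Q1 = 78.00 − 55.00 = 23.00.
Lower fence = Q1 − 1.5·IQR = 55.00 − 34.50 = 20.50.
Upper fence = Q3 + 1.5·IQR = 78.00 + 34.50 = 112.50.
1 < 20.50 → outlier.
3 < 20.50 → outlier.
15 < 20.50 → outlier.
16 < 20.50 → outlier.
All remaining values lie within [20.50, 112.50].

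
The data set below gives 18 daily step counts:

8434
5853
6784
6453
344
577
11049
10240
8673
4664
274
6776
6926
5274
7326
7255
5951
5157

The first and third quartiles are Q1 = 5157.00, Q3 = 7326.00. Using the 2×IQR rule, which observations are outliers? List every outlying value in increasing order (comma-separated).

IQR = Q3 − Q1 = 7326.00 − 5157.00 = 2169.00.
Lower fence = Q1 − 2·IQR = 5157.00 − 4338.00 = 819.00.
Upper fence = Q3 + 2·IQR = 7326.00 + 4338.00 = 11664.00.
274 < 819.00 → outlier.
344 < 819.00 → outlier.
577 < 819.00 → outlier.
All remaining values lie within [819.00, 11664.00].

274, 344, 577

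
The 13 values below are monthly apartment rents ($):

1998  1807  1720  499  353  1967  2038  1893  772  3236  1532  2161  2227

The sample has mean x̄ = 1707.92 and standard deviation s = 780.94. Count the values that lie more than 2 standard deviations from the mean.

0

Cutoffs: x̄ ± 2s = [146.04, 3269.80].
Every value lies within the cutoffs.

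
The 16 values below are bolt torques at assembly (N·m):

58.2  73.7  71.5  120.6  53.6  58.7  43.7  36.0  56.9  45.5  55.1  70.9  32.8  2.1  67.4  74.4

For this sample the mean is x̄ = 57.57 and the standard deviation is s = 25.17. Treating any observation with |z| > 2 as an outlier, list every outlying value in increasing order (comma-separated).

Cutoffs at x̄ ± 2s: 57.57 ± 2·25.17 = [7.23, 107.91].
2.1: z = -2.20, |z| > 2 → outlier.
120.6: z = 2.50, |z| > 2 → outlier.
Every other value lies within [7.23, 107.91].

2.1, 120.6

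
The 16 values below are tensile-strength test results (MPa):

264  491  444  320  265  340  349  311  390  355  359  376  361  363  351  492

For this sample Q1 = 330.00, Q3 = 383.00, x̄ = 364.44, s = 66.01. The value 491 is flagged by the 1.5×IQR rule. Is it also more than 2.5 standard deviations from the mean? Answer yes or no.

no

z = (491 − 364.44) / 66.01 = 1.92.
|z| = 1.92 ≤ 2.5.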